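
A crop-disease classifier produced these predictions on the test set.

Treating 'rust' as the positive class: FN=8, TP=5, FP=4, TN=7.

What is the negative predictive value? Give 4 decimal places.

NPV = TN/(TN+FN) = 7/(7+8) = 0.4667

0.4667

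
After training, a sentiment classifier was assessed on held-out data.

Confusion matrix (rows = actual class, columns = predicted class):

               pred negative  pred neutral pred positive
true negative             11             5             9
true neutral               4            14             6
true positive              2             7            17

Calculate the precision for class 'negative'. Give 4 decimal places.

0.6471

One-vs-rest for 'negative': TP = diagonal; FP = other classes predicted 'negative'; FN = 'negative' predicted as other.
precision = TP/(TP+FP).
negative: TP=11, FP=4+2=6 → 11/17 = 0.64706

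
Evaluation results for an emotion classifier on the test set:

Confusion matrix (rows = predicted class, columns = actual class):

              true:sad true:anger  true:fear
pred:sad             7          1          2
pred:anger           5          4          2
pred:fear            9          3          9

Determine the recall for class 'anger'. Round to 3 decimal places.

0.500

Take TP from the diagonal, FP from the rest of the 'anger' prediction marginal, FN from the rest of the 'anger' actual marginal.
recall = TP/(TP+FN).
anger: TP=4, FN=1+3=4 → 4/8 = 0.5000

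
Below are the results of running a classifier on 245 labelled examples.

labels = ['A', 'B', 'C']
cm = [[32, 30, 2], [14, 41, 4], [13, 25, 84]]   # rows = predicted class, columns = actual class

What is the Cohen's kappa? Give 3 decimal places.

0.456

Observed agreement pₒ = trace/N = 157/245 = 0.6408
Expected agreement pₑ = Σ (rowᵢ·colᵢ)/N² = (59·64 + 96·59 + 90·122)/245² = 0.3402
κ = (pₒ − pₑ)/(1 − pₑ) = (0.6408 − 0.3402)/(1 − 0.3402) = 0.456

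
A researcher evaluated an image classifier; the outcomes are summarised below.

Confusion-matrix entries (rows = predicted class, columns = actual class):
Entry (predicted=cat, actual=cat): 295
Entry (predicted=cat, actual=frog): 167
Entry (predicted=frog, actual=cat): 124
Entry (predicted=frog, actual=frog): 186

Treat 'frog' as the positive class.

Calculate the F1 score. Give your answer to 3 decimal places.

Precision = TP/(TP+FP) = 186/310 = 0.6000
Recall = TP/(TP+FN) = 186/353 = 0.5269
F1 = 2·TP/(2·TP+FP+FN) = 372/663 = 0.561

0.561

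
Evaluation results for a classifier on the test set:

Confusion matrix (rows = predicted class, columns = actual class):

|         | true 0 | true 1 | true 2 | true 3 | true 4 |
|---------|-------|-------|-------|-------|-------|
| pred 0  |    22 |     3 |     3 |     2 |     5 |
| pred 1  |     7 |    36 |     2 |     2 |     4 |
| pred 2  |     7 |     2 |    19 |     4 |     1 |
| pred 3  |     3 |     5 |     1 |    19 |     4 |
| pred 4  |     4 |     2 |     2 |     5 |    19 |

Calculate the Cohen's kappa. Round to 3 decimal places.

0.532

Observed agreement pₒ = trace/N = 115/183 = 0.6284
Expected agreement pₑ = Σ (rowᵢ·colᵢ)/N² = (43·35 + 48·51 + 27·33 + 32·32 + 33·32)/183² = 0.2068
κ = (pₒ − pₑ)/(1 − pₑ) = (0.6284 − 0.2068)/(1 − 0.2068) = 0.532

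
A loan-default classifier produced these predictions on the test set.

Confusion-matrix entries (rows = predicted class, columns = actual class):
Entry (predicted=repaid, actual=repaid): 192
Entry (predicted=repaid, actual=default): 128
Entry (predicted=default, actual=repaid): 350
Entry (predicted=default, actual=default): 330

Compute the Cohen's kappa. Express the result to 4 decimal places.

Observed agreement pₒ = trace/N = 522/1000 = 0.52200
Expected agreement pₑ = Σ (rowᵢ·colᵢ)/N² = (542·320 + 458·680)/1000² = 0.48488
κ = (pₒ − pₑ)/(1 − pₑ) = (0.52200 − 0.48488)/(1 − 0.48488) = 0.0721

0.0721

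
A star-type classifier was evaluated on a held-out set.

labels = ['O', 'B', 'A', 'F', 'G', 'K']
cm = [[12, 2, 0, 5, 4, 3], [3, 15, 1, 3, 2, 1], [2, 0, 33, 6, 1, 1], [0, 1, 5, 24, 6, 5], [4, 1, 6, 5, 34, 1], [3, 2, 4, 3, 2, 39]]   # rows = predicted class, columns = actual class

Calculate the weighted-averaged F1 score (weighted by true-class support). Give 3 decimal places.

0.657

Per-class F1 score (2·TP/(2·TP+FP+FN)):
  O: TP=12, FP=2+0+5+4+3=14, FN=3+2+0+4+3=12 → 24/50 = 0.4800
  B: TP=15, FP=3+1+3+2+1=10, FN=2+0+1+1+2=6 → 30/46 = 0.6522
  A: TP=33, FP=2+0+6+1+1=10, FN=0+1+5+6+4=16 → 66/92 = 0.7174
  F: TP=24, FP=0+1+5+6+5=17, FN=5+3+6+5+3=22 → 48/87 = 0.5517
  G: TP=34, FP=4+1+6+5+1=17, FN=4+2+1+6+2=15 → 68/100 = 0.6800
  K: TP=39, FP=3+2+4+3+2=14, FN=3+1+1+5+1=11 → 78/103 = 0.7573
Weighted-F1 score = Σ (supportᵢ/N)·F1 scoreᵢ with N=239: (24/239)·0.4800 + (21/239)·0.6522 + (49/239)·0.7174 + (46/239)·0.5517 + (49/239)·0.6800 + (50/239)·0.7573 = 0.657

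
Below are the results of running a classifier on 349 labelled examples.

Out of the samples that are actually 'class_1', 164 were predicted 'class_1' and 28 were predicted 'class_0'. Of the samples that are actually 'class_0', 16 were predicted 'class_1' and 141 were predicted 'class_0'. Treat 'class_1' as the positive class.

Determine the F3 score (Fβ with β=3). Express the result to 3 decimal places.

0.860

Fβ = (1+β²)·TP / ((1+β²)·TP + β²·FN + FP), with β²=9
= 10·164 / (10·164 + 9·28 + 16) = 0.860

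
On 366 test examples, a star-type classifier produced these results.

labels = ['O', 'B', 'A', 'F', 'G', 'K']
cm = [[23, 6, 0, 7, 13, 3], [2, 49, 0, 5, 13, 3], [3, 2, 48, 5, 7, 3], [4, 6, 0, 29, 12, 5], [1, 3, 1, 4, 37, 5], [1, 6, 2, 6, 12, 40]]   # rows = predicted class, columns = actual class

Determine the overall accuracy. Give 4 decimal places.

0.6175

Accuracy = trace / total = (23+49+48+29+37+40=226) / 366 = 226/366 = 0.6175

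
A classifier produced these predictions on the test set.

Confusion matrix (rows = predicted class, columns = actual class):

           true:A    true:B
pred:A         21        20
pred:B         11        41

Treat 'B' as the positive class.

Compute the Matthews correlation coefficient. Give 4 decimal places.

0.3142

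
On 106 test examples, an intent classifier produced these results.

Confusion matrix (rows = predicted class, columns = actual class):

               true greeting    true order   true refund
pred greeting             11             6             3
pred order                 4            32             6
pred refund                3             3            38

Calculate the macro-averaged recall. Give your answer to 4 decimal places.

Per-class recall (TP/(TP+FN)):
  greeting: TP=11, FN=4+3=7 → 11/18 = 0.61111
  order: TP=32, FN=6+3=9 → 32/41 = 0.78049
  refund: TP=38, FN=3+6=9 → 38/47 = 0.80851
Macro-recall = mean = (0.61111 + 0.78049 + 0.80851) / 3 = 0.7334

0.7334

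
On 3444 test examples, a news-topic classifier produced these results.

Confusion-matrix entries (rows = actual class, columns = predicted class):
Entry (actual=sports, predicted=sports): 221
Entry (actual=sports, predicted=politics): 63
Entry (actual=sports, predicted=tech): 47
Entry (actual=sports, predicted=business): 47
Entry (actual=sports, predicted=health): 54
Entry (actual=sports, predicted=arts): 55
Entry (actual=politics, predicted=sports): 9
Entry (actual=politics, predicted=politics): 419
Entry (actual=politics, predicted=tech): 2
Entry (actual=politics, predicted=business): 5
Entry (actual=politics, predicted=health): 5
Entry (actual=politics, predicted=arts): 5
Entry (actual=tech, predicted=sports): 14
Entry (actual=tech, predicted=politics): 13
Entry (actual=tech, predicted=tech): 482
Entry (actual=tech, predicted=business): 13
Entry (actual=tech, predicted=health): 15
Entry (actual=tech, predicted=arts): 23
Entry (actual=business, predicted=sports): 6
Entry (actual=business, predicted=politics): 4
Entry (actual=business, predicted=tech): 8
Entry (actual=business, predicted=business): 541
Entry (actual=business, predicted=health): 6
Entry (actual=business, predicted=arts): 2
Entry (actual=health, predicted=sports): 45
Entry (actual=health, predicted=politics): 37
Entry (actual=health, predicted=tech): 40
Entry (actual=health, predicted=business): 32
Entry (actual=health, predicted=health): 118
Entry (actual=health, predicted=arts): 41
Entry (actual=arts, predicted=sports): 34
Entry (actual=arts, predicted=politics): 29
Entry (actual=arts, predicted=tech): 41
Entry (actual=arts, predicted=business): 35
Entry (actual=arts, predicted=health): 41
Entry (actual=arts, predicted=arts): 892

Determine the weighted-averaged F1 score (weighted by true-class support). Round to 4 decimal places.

0.7648

Per-class F1 score (2·TP/(2·TP+FP+FN)):
  sports: TP=221, FP=9+14+6+45+34=108, FN=63+47+47+54+55=266 → 442/816 = 0.54167
  politics: TP=419, FP=63+13+4+37+29=146, FN=9+2+5+5+5=26 → 838/1010 = 0.82970
  tech: TP=482, FP=47+2+8+40+41=138, FN=14+13+13+15+23=78 → 964/1180 = 0.81695
  business: TP=541, FP=47+5+13+32+35=132, FN=6+4+8+6+2=26 → 1082/1240 = 0.87258
  health: TP=118, FP=54+5+15+6+41=121, FN=45+37+40+32+41=195 → 236/552 = 0.42754
  arts: TP=892, FP=55+5+23+2+41=126, FN=34+29+41+35+41=180 → 1784/2090 = 0.85359
Weighted-F1 score = Σ (supportᵢ/N)·F1 scoreᵢ with N=3444: (487/3444)·0.54167 + (445/3444)·0.82970 + (560/3444)·0.81695 + (567/3444)·0.87258 + (313/3444)·0.42754 + (1072/3444)·0.85359 = 0.7648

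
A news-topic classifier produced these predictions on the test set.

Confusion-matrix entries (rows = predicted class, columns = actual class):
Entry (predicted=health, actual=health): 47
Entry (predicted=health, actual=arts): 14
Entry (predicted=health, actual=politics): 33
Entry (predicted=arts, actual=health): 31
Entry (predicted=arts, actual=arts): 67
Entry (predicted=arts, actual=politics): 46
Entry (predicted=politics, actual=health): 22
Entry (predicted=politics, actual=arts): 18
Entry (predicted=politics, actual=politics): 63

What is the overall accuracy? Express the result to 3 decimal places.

0.519

Accuracy = trace / total = (47+67+63=177) / 341 = 177/341 = 0.519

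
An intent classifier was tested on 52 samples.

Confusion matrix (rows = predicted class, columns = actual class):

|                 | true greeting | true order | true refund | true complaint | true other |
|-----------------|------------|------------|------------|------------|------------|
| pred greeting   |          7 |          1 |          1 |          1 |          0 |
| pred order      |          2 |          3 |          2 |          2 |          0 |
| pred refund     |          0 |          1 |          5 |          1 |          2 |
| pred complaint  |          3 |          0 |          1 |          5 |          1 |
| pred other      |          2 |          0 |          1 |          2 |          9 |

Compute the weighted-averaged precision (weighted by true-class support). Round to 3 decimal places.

0.581

Per-class precision (TP/(TP+FP)):
  greeting: TP=7, FP=1+1+1+0=3 → 7/10 = 0.7000
  order: TP=3, FP=2+2+2+0=6 → 3/9 = 0.3333
  refund: TP=5, FP=0+1+1+2=4 → 5/9 = 0.5556
  complaint: TP=5, FP=3+0+1+1=5 → 5/10 = 0.5000
  other: TP=9, FP=2+0+1+2=5 → 9/14 = 0.6429
Weighted-precision = Σ (supportᵢ/N)·precisionᵢ with N=52: (14/52)·0.7000 + (5/52)·0.3333 + (10/52)·0.5556 + (11/52)·0.5000 + (12/52)·0.6429 = 0.581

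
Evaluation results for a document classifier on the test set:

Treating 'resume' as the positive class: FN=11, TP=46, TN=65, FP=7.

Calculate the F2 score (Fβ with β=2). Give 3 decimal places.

Fβ = (1+β²)·TP / ((1+β²)·TP + β²·FN + FP), with β²=4
= 5·46 / (5·46 + 4·11 + 7) = 0.819

0.819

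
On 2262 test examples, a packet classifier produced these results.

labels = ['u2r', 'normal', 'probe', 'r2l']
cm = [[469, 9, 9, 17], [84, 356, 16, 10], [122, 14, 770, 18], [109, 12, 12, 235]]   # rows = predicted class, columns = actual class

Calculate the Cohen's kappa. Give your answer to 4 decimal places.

0.7352

Observed agreement pₒ = trace/N = 1830/2262 = 0.80902
Expected agreement pₑ = Σ (rowᵢ·colᵢ)/N² = (784·504 + 391·466 + 807·924 + 280·368)/2262² = 0.27871
κ = (pₒ − pₑ)/(1 − pₑ) = (0.80902 − 0.27871)/(1 − 0.27871) = 0.7352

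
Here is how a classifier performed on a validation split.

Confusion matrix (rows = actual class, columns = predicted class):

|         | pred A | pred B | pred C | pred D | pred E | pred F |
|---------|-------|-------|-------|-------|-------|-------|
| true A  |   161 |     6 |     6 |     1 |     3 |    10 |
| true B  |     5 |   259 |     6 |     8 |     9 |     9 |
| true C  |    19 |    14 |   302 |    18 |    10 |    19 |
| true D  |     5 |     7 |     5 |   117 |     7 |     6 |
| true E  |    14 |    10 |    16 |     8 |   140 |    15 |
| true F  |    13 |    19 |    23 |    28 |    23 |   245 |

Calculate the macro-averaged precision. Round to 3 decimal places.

0.765

Per-class precision (TP/(TP+FP)):
  A: TP=161, FP=5+19+5+14+13=56 → 161/217 = 0.7419
  B: TP=259, FP=6+14+7+10+19=56 → 259/315 = 0.8222
  C: TP=302, FP=6+6+5+16+23=56 → 302/358 = 0.8436
  D: TP=117, FP=1+8+18+8+28=63 → 117/180 = 0.6500
  E: TP=140, FP=3+9+10+7+23=52 → 140/192 = 0.7292
  F: TP=245, FP=10+9+19+6+15=59 → 245/304 = 0.8059
Macro-precision = mean = (0.7419 + 0.8222 + 0.8436 + 0.6500 + 0.7292 + 0.8059) / 6 = 0.765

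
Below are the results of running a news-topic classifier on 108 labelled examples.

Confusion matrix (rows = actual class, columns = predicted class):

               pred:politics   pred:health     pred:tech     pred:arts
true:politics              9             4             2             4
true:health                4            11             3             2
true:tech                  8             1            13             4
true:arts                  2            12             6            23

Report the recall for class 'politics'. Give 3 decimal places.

One-vs-rest for 'politics': TP = diagonal; FP = other classes predicted 'politics'; FN = 'politics' predicted as other.
recall = TP/(TP+FN).
politics: TP=9, FN=4+2+4=10 → 9/19 = 0.4737

0.474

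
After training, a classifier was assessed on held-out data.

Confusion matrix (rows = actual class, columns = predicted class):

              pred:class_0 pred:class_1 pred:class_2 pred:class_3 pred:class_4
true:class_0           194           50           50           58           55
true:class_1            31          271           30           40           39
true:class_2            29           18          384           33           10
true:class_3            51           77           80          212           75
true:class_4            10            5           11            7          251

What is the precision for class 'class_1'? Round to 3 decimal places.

0.644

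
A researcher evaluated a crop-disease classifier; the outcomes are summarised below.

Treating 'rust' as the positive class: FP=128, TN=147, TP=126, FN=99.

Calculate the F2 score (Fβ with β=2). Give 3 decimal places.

0.546

Fβ = (1+β²)·TP / ((1+β²)·TP + β²·FN + FP), with β²=4
= 5·126 / (5·126 + 4·99 + 128) = 0.546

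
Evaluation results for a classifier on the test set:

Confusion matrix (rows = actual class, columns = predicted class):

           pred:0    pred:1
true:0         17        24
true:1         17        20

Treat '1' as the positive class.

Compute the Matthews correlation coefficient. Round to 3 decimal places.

MCC = (TP·TN − FP·FN) / √((TP+FP)(TP+FN)(TN+FP)(TN+FN))
Numerator = 20·17 − 24·17 = -68
Denominator = √(44·37·41·34) = √2269432 = 1506.4634
MCC = -68 / 1506.4634 = -0.045

-0.045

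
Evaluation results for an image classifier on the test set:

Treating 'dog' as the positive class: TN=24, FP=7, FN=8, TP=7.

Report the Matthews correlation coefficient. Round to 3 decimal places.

0.245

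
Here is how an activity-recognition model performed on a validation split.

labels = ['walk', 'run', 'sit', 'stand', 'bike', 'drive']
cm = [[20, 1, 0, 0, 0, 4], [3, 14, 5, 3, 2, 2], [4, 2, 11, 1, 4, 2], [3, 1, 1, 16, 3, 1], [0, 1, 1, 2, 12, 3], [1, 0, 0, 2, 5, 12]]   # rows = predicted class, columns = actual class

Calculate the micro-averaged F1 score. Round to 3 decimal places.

Micro-averaging pools counts across classes: ΣTP=85, ΣFP=57, ΣFN=57.
Micro-F1 score = 2·TP/(2·TP+FP+FN) on pooled counts = 0.599 (equals overall accuracy in single-label multiclass).

0.599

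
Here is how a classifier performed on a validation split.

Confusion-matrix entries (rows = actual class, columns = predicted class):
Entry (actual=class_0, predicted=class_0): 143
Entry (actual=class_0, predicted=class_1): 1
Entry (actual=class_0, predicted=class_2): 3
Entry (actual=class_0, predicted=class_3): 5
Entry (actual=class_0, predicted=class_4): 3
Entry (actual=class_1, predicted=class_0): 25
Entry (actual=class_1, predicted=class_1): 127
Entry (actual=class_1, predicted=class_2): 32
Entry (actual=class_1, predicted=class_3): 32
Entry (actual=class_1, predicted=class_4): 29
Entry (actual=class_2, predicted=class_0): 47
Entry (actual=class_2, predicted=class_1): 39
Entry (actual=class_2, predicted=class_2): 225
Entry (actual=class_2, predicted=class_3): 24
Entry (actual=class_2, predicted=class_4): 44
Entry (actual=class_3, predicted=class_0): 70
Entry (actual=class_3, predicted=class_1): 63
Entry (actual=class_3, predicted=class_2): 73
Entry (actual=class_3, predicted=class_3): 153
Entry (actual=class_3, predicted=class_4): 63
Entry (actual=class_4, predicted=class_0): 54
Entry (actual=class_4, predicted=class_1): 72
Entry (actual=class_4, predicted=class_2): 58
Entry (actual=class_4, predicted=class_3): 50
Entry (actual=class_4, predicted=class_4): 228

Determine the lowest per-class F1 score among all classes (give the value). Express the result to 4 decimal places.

0.4461

Per-class F1 score (2·TP/(2·TP+FP+FN)):
  class_0: TP=143, FP=25+47+70+54=196, FN=1+3+5+3=12 → 286/494 = 0.57895
  class_1: TP=127, FP=1+39+63+72=175, FN=25+32+32+29=118 → 254/547 = 0.46435
  class_2: TP=225, FP=3+32+73+58=166, FN=47+39+24+44=154 → 450/770 = 0.58442
  class_3: TP=153, FP=5+32+24+50=111, FN=70+63+73+63=269 → 306/686 = 0.44606
  class_4: TP=228, FP=3+29+44+63=139, FN=54+72+58+50=234 → 456/829 = 0.55006
Lowest is class 'class_3' with F1 score = 0.4461.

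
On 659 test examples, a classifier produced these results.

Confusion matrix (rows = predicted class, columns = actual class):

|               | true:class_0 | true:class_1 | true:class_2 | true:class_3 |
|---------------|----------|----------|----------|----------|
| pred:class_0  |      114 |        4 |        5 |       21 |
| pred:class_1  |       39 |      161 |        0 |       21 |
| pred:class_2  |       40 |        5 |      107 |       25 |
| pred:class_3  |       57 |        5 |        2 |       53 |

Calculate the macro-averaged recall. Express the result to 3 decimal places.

0.689

Per-class recall (TP/(TP+FN)):
  class_0: TP=114, FN=39+40+57=136 → 114/250 = 0.4560
  class_1: TP=161, FN=4+5+5=14 → 161/175 = 0.9200
  class_2: TP=107, FN=5+0+2=7 → 107/114 = 0.9386
  class_3: TP=53, FN=21+21+25=67 → 53/120 = 0.4417
Macro-recall = mean = (0.4560 + 0.9200 + 0.9386 + 0.4417) / 4 = 0.689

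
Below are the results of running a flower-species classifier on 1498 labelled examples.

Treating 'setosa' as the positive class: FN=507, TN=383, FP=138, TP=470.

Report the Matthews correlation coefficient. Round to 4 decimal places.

0.2097

MCC = (TP·TN − FP·FN) / √((TP+FP)(TP+FN)(TN+FP)(TN+FN))
Numerator = 470·383 − 138·507 = 110044
Denominator = √(608·977·521·890) = √275439279040 = 524823.0931
MCC = 110044 / 524823.0931 = 0.2097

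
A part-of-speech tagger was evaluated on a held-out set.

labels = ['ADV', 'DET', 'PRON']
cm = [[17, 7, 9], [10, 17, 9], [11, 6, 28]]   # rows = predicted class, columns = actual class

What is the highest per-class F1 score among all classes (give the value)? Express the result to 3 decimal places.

0.615

Per-class F1 score (2·TP/(2·TP+FP+FN)):
  ADV: TP=17, FP=7+9=16, FN=10+11=21 → 34/71 = 0.4789
  DET: TP=17, FP=10+9=19, FN=7+6=13 → 34/66 = 0.5152
  PRON: TP=28, FP=11+6=17, FN=9+9=18 → 56/91 = 0.6154
Highest is class 'PRON' with F1 score = 0.615.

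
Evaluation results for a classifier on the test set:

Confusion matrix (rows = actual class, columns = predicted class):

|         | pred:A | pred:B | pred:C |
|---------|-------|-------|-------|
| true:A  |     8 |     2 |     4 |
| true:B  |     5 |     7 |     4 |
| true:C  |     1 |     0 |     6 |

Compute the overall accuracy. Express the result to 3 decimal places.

0.568

Accuracy = trace / total = (8+7+6=21) / 37 = 21/37 = 0.568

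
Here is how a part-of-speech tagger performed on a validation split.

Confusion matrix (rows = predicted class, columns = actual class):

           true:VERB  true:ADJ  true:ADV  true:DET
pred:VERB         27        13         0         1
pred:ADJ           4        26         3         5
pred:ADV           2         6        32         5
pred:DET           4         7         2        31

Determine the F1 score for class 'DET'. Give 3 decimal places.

F1 score = 2·TP/(2·TP+FP+FN).
DET: TP=31, FP=4+7+2=13, FN=1+5+5=11 → 62/86 = 0.7209

0.721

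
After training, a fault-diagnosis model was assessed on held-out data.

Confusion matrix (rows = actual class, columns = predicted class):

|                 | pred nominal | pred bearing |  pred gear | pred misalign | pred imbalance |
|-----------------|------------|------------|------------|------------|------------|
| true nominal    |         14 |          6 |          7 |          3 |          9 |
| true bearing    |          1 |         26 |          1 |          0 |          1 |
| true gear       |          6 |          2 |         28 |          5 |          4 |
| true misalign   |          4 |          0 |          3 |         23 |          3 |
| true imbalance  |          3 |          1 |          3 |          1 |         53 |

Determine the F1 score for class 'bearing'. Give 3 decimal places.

Take TP from the diagonal, FP from the rest of the 'bearing' prediction marginal, FN from the rest of the 'bearing' actual marginal.
F1 score = 2·TP/(2·TP+FP+FN).
bearing: TP=26, FP=6+2+0+1=9, FN=1+1+0+1=3 → 52/64 = 0.8125

0.813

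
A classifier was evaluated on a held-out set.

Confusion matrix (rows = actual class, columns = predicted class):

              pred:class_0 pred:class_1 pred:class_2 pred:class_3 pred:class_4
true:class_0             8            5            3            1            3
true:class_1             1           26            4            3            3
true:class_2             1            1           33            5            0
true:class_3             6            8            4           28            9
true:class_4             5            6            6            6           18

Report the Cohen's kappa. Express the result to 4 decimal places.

0.4750

Observed agreement pₒ = trace/N = 113/193 = 0.58549
Expected agreement pₑ = Σ (rowᵢ·colᵢ)/N² = (20·21 + 37·46 + 40·50 + 55·43 + 41·33)/193² = 0.21048
κ = (pₒ − pₑ)/(1 − pₑ) = (0.58549 − 0.21048)/(1 − 0.21048) = 0.4750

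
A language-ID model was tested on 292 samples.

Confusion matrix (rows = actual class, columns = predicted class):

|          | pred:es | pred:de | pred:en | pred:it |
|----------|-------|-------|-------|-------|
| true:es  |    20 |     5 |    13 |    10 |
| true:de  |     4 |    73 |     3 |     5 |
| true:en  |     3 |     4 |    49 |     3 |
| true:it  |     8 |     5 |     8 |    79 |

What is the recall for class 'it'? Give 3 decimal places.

0.790

Treat 'it' as positive and all other classes as negative.
recall = TP/(TP+FN).
it: TP=79, FN=8+5+8=21 → 79/100 = 0.7900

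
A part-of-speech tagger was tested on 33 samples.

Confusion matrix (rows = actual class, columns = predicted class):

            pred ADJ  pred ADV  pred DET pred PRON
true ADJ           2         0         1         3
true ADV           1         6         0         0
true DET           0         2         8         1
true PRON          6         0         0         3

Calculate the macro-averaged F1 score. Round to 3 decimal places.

0.560

Per-class F1 score (2·TP/(2·TP+FP+FN)):
  ADJ: TP=2, FP=1+0+6=7, FN=0+1+3=4 → 4/15 = 0.2667
  ADV: TP=6, FP=0+2+0=2, FN=1+0+0=1 → 12/15 = 0.8000
  DET: TP=8, FP=1+0+0=1, FN=0+2+1=3 → 16/20 = 0.8000
  PRON: TP=3, FP=3+0+1=4, FN=6+0+0=6 → 6/16 = 0.3750
Macro-F1 score = mean = (0.2667 + 0.8000 + 0.8000 + 0.3750) / 4 = 0.560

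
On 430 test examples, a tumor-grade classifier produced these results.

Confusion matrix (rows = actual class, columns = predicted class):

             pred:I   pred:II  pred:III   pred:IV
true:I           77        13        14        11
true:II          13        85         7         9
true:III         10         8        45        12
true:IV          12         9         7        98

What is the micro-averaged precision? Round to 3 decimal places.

Micro-averaging pools counts across classes: ΣTP=305, ΣFP=125, ΣFN=125.
Micro-precision = TP/(TP+FP) on pooled counts = 0.709 (equals overall accuracy in single-label multiclass).

0.709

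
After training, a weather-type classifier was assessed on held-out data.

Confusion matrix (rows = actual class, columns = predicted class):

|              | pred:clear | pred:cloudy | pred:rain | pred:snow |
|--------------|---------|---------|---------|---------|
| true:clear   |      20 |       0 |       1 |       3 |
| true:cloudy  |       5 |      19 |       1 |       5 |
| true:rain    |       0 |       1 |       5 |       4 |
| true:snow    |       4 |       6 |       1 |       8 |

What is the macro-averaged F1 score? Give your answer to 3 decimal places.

Per-class F1 score (2·TP/(2·TP+FP+FN)):
  clear: TP=20, FP=5+0+4=9, FN=0+1+3=4 → 40/53 = 0.7547
  cloudy: TP=19, FP=0+1+6=7, FN=5+1+5=11 → 38/56 = 0.6786
  rain: TP=5, FP=1+1+1=3, FN=0+1+4=5 → 10/18 = 0.5556
  snow: TP=8, FP=3+5+4=12, FN=4+6+1=11 → 16/39 = 0.4103
Macro-F1 score = mean = (0.7547 + 0.6786 + 0.5556 + 0.4103) / 4 = 0.600

0.600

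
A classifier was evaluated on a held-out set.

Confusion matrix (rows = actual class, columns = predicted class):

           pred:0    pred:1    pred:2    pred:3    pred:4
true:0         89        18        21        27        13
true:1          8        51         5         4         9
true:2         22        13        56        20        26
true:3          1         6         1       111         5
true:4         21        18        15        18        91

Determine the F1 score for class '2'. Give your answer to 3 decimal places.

0.477

Take TP from the diagonal, FP from the rest of the '2' prediction marginal, FN from the rest of the '2' actual marginal.
F1 score = 2·TP/(2·TP+FP+FN).
2: TP=56, FP=21+5+1+15=42, FN=22+13+20+26=81 → 112/235 = 0.4766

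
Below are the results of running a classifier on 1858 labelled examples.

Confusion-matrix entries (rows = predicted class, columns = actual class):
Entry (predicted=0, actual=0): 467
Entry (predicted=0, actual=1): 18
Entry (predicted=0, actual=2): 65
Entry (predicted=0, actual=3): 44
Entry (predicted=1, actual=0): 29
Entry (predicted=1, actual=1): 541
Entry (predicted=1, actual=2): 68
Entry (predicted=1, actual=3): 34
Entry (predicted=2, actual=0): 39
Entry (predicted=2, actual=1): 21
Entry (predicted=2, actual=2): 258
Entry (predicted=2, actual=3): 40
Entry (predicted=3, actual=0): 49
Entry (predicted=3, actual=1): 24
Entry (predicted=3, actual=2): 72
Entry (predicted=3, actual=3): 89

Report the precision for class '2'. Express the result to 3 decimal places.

One-vs-rest for '2': TP = diagonal; FP = other classes predicted '2'; FN = '2' predicted as other.
precision = TP/(TP+FP).
2: TP=258, FP=39+21+40=100 → 258/358 = 0.7207

0.721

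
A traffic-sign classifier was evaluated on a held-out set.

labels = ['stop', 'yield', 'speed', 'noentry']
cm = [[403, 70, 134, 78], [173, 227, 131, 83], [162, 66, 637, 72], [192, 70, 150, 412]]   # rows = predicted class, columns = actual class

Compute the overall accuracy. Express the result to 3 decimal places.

Accuracy = trace / total = (403+227+637+412=1679) / 3060 = 1679/3060 = 0.549

0.549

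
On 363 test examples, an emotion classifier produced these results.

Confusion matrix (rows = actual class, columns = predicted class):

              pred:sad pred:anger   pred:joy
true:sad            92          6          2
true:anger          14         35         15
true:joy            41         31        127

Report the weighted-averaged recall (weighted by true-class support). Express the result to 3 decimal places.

Per-class recall (TP/(TP+FN)):
  sad: TP=92, FN=6+2=8 → 92/100 = 0.9200
  anger: TP=35, FN=14+15=29 → 35/64 = 0.5469
  joy: TP=127, FN=41+31=72 → 127/199 = 0.6382
Weighted-recall = Σ (supportᵢ/N)·recallᵢ with N=363: (100/363)·0.9200 + (64/363)·0.5469 + (199/363)·0.6382 = 0.700

0.700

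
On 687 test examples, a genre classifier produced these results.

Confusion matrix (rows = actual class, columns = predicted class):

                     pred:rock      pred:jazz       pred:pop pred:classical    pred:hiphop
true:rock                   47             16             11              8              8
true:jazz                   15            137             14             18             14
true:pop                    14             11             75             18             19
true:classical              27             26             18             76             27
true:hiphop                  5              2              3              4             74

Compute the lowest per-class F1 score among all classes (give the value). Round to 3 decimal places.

Per-class F1 score (2·TP/(2·TP+FP+FN)):
  rock: TP=47, FP=15+14+27+5=61, FN=16+11+8+8=43 → 94/198 = 0.4747
  jazz: TP=137, FP=16+11+26+2=55, FN=15+14+18+14=61 → 274/390 = 0.7026
  pop: TP=75, FP=11+14+18+3=46, FN=14+11+18+19=62 → 150/258 = 0.5814
  classical: TP=76, FP=8+18+18+4=48, FN=27+26+18+27=98 → 152/298 = 0.5101
  hiphop: TP=74, FP=8+14+19+27=68, FN=5+2+3+4=14 → 148/230 = 0.6435
Lowest is class 'rock' with F1 score = 0.475.

0.475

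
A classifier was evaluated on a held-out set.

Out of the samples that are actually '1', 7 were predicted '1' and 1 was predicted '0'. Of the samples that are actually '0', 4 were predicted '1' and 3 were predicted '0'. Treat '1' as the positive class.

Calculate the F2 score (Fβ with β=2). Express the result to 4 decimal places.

0.8140

Fβ = (1+β²)·TP / ((1+β²)·TP + β²·FN + FP), with β²=4
= 5·7 / (5·7 + 4·1 + 4) = 0.8140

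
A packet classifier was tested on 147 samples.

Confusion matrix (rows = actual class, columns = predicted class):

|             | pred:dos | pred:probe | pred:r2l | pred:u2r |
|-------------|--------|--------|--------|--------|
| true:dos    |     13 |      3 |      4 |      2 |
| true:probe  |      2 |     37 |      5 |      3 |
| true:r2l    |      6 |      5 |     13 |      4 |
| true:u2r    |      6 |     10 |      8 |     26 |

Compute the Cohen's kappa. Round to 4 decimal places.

Observed agreement pₒ = trace/N = 89/147 = 0.60544
Expected agreement pₑ = Σ (rowᵢ·colᵢ)/N² = (22·27 + 47·55 + 28·30 + 50·35)/147² = 0.26697
κ = (pₒ − pₑ)/(1 − pₑ) = (0.60544 − 0.26697)/(1 − 0.26697) = 0.4617

0.4617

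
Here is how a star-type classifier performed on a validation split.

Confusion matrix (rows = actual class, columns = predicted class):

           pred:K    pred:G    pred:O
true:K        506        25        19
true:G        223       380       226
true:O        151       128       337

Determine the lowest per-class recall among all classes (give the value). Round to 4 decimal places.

0.4584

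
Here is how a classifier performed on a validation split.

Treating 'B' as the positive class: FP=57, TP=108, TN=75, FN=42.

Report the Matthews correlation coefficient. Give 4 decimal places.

MCC = (TP·TN − FP·FN) / √((TP+FP)(TP+FN)(TN+FP)(TN+FN))
Numerator = 108·75 − 57·42 = 5706
Denominator = √(165·150·132·117) = √382239000 = 19550.9335
MCC = 5706 / 19550.9335 = 0.2919

0.2919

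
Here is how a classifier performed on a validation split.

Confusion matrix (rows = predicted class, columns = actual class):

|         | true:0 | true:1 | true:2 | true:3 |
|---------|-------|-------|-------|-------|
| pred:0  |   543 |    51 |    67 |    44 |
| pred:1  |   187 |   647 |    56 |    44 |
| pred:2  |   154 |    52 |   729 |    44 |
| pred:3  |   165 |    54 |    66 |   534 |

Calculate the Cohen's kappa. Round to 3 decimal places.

Observed agreement pₒ = trace/N = 2453/3437 = 0.7137
Expected agreement pₑ = Σ (rowᵢ·colᵢ)/N² = (1049·705 + 804·934 + 918·979 + 666·819)/3437² = 0.2484
κ = (pₒ − pₑ)/(1 − pₑ) = (0.7137 − 0.2484)/(1 − 0.2484) = 0.619

0.619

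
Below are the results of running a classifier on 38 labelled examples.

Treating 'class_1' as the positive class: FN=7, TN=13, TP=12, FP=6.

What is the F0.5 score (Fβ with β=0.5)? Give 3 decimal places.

0.659

Fβ = (1+β²)·TP / ((1+β²)·TP + β²·FN + FP), with β²=1/4
= 1.25·12 / (1.25·12 + 0.25·7 + 6) = 0.659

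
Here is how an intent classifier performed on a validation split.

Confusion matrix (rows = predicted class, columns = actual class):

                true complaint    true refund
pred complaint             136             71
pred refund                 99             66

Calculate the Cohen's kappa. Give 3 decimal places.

Observed agreement pₒ = trace/N = 202/372 = 0.5430
Expected agreement pₑ = Σ (rowᵢ·colᵢ)/N² = (235·207 + 137·165)/372² = 0.5149
κ = (pₒ − pₑ)/(1 − pₑ) = (0.5430 − 0.5149)/(1 − 0.5149) = 0.058

0.058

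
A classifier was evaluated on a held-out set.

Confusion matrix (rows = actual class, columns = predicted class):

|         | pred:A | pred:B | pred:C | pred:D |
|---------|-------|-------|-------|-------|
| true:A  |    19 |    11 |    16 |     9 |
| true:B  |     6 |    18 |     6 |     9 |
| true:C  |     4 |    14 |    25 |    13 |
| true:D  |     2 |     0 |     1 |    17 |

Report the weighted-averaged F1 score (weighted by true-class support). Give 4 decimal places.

0.4609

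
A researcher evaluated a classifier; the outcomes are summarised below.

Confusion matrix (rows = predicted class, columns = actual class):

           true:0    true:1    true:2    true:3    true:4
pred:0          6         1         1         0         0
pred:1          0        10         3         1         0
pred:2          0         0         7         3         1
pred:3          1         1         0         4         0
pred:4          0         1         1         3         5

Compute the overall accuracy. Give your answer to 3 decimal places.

0.653

Accuracy = trace / total = (6+10+7+4+5=32) / 49 = 32/49 = 0.653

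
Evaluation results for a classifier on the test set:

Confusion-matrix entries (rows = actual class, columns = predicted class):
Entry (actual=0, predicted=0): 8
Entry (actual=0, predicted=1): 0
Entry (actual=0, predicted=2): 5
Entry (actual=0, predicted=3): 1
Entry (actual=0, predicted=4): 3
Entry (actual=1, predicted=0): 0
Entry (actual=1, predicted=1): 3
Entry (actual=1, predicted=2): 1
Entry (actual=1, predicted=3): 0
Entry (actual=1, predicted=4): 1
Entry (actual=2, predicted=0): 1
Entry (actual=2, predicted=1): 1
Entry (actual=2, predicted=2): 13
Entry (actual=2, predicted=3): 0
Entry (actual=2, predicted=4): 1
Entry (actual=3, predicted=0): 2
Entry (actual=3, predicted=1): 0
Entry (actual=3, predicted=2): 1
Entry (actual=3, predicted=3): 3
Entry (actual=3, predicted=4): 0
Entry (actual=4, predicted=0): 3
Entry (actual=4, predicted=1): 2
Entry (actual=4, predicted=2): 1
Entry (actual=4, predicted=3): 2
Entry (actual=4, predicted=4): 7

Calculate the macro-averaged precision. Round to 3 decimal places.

Per-class precision (TP/(TP+FP)):
  0: TP=8, FP=0+1+2+3=6 → 8/14 = 0.5714
  1: TP=3, FP=0+1+0+2=3 → 3/6 = 0.5000
  2: TP=13, FP=5+1+1+1=8 → 13/21 = 0.6190
  3: TP=3, FP=1+0+0+2=3 → 3/6 = 0.5000
  4: TP=7, FP=3+1+1+0=5 → 7/12 = 0.5833
Macro-precision = mean = (0.5714 + 0.5000 + 0.6190 + 0.5000 + 0.5833) / 5 = 0.555

0.555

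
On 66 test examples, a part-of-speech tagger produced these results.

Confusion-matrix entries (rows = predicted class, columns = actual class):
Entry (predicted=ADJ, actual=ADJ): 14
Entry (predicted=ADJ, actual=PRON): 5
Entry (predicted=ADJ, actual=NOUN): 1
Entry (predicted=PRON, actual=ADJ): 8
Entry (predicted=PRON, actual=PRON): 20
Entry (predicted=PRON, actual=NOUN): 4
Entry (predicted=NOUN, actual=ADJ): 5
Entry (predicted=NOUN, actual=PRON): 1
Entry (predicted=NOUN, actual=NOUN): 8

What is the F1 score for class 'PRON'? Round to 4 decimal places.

0.6897

F1 score = 2·TP/(2·TP+FP+FN).
PRON: TP=20, FP=8+4=12, FN=5+1=6 → 40/58 = 0.68966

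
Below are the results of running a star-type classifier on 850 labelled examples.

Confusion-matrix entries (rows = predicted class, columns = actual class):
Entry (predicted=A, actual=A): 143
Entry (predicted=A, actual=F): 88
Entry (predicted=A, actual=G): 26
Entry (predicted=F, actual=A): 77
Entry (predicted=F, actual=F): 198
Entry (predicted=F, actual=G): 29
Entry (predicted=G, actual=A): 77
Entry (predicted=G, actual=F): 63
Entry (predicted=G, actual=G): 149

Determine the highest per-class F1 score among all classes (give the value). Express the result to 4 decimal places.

0.6064

Per-class F1 score (2·TP/(2·TP+FP+FN)):
  A: TP=143, FP=88+26=114, FN=77+77=154 → 286/554 = 0.51625
  F: TP=198, FP=77+29=106, FN=88+63=151 → 396/653 = 0.60643
  G: TP=149, FP=77+63=140, FN=26+29=55 → 298/493 = 0.60446
Highest is class 'F' with F1 score = 0.6064.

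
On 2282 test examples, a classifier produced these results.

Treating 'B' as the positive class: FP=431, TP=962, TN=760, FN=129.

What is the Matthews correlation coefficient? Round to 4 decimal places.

MCC = (TP·TN − FP·FN) / √((TP+FP)(TP+FN)(TN+FP)(TN+FN))
Numerator = 962·760 − 431·129 = 675521
Denominator = √(1393·1091·1191·889) = √1609123544637 = 1268512.3352
MCC = 675521 / 1268512.3352 = 0.5325

0.5325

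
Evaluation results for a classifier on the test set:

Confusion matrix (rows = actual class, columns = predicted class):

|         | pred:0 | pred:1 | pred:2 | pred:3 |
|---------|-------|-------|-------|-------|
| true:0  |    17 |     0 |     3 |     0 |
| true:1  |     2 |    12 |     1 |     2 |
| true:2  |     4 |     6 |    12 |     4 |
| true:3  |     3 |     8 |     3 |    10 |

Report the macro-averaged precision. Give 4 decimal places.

Per-class precision (TP/(TP+FP)):
  0: TP=17, FP=2+4+3=9 → 17/26 = 0.65385
  1: TP=12, FP=0+6+8=14 → 12/26 = 0.46154
  2: TP=12, FP=3+1+3=7 → 12/19 = 0.63158
  3: TP=10, FP=0+2+4=6 → 10/16 = 0.62500
Macro-precision = mean = (0.65385 + 0.46154 + 0.63158 + 0.62500) / 4 = 0.5930

0.5930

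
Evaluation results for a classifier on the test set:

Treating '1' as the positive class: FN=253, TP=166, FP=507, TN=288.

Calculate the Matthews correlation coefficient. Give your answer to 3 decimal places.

MCC = (TP·TN − FP·FN) / √((TP+FP)(TP+FN)(TN+FP)(TN+FN))
Numerator = 166·288 − 507·253 = -80463
Denominator = √(673·419·795·541) = √121281198765 = 348254.5029
MCC = -80463 / 348254.5029 = -0.231

-0.231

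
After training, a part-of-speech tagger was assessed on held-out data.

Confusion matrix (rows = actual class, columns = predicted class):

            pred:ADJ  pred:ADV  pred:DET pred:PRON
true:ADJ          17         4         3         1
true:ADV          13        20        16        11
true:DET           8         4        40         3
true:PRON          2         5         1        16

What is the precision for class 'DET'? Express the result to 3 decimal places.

0.667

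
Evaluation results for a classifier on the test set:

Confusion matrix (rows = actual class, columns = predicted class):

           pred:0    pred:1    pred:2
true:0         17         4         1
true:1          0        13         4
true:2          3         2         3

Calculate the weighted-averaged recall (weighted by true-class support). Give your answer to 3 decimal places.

Per-class recall (TP/(TP+FN)):
  0: TP=17, FN=4+1=5 → 17/22 = 0.7727
  1: TP=13, FN=0+4=4 → 13/17 = 0.7647
  2: TP=3, FN=3+2=5 → 3/8 = 0.3750
Weighted-recall = Σ (supportᵢ/N)·recallᵢ with N=47: (22/47)·0.7727 + (17/47)·0.7647 + (8/47)·0.3750 = 0.702

0.702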